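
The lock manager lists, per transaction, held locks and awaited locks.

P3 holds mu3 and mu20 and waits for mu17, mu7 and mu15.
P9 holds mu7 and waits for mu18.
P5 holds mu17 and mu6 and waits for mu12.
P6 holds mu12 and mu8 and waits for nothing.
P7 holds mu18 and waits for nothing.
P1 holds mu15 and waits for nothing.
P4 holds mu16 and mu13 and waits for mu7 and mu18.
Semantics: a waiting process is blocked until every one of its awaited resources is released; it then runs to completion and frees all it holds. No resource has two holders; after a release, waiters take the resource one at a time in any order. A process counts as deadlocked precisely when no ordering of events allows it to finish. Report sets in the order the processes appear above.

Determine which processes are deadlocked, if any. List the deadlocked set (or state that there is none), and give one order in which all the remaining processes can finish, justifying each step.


Nothing here is deadlocked.
Key observation: all waits point, directly or indirectly, at processes that can finish, so nothing is permanently blocked.
A valid finishing order for the others: P6, P5, P1, P7, P9, P3, P4.
Walking it through:
  P6: no waits; runs immediately, freeing mu12 and mu8
  P5 waits on mu12 — all released -> runs and releases mu17 and mu6
  P1: no waits; runs immediately, freeing mu15
  P7: no waits; runs immediately, freeing mu18
  P9 waits on mu18 — all released -> runs and releases mu7
  P3 waits on mu17, mu7 and mu15 — all released -> runs and releases mu3 and mu20
  P4 waits on mu7 and mu18 — all released -> runs and releases mu16 and mu13


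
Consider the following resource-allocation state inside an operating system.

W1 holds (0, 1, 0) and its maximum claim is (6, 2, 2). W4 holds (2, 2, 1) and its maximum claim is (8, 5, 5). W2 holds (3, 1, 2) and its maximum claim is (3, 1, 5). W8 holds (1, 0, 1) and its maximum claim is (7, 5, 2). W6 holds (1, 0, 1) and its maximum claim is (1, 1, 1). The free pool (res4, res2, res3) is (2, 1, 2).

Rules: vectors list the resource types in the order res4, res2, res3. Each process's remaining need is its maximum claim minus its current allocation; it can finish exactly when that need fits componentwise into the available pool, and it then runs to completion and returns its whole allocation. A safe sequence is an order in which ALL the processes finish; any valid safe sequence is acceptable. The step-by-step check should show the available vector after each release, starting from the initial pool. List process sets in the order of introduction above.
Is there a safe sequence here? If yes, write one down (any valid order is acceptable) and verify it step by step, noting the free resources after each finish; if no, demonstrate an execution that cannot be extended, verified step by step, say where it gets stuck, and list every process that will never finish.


SAFE. One safe sequence: W6, W2, W1, W4, W8.
Key observation: W6 marks the first exact bind of the order: its need (0, 1, 0) fits the free (2, 1, 2) with zero slack on a requested resource.
Verifying each step:
  pool = (2, 1, 2)
  W6 needs (0, 1, 0) <= (2, 1, 2) -> finishes; pool += (1, 0, 1) = (3, 1, 3)
  W2 needs (0, 0, 3) <= (3, 1, 3) -> finishes; pool += (3, 1, 2) = (6, 2, 5)
  W1 needs (6, 1, 2) <= (6, 2, 5) -> finishes; pool += (0, 1, 0) = (6, 3, 5)
  W4 needs (6, 3, 4) <= (6, 3, 5) -> finishes; pool += (2, 2, 1) = (8, 5, 6)
  W8 needs (6, 5, 1) <= (8, 5, 6) -> finishes; pool += (1, 0, 1) = (9, 5, 7)


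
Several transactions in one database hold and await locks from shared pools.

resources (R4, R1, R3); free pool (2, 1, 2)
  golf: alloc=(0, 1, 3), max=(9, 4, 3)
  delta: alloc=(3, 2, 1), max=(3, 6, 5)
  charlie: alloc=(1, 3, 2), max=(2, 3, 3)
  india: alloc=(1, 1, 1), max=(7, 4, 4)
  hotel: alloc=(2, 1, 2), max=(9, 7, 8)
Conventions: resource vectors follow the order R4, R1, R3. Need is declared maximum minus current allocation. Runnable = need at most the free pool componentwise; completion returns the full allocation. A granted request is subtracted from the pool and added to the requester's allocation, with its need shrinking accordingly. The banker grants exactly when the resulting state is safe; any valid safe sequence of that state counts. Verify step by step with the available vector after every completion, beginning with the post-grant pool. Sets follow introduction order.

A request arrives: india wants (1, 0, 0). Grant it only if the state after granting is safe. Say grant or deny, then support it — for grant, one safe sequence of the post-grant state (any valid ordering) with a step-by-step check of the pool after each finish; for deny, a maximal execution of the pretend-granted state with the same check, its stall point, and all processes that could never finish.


GRANT. The post-grant state is safe; one safe sequence: charlie, delta, india, hotel, golf.
Key observation: the transfer keeps a workable pool ((1, 1, 2)); charlie starts the safe sequence.
Verifying the post-grant state step by step:
  pool = (1, 1, 2)
  charlie needs (1, 0, 1) <= (1, 1, 2) -> finishes; pool += (1, 3, 2) = (2, 4, 4)
  delta needs (0, 4, 4) <= (2, 4, 4) -> finishes; pool += (3, 2, 1) = (5, 6, 5)
  india needs (5, 3, 3) <= (5, 6, 5) -> finishes; pool += (2, 1, 1) = (7, 7, 6)
  hotel needs (7, 6, 6) <= (7, 7, 6) -> finishes; pool += (2, 1, 2) = (9, 8, 8)
  golf needs (9, 3, 0) <= (9, 8, 8) -> finishes; pool += (0, 1, 3) = (9, 9, 11)


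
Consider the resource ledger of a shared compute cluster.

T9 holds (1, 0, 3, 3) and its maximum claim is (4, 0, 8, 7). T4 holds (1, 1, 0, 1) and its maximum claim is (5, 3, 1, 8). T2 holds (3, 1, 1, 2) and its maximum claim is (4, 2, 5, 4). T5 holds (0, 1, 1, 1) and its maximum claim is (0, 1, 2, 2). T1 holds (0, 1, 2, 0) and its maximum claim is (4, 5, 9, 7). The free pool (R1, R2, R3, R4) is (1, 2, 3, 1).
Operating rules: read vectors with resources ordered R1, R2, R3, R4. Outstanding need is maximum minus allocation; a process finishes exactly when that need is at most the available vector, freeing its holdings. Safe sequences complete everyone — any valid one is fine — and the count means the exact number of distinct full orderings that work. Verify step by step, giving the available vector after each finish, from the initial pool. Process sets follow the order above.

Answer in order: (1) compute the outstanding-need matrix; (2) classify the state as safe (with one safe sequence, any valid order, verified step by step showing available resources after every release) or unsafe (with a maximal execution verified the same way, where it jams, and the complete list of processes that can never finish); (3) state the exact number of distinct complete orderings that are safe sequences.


(1) Need matrix, components ordered R1, R2, R3, R4:
  T9: (3, 0, 5, 4)
  T4: (4, 2, 1, 7)
  T2: (1, 1, 4, 2)
  T5: (0, 0, 1, 1)
  T1: (4, 4, 7, 7)
(2) SAFE — a valid safe sequence is T5, T2, T9, T1, T4.
Key observation: T5 is the earliest step where a requested resource binds exactly: need (0, 0, 1, 1), pool (1, 2, 3, 1) at its turn.
Verifying each step:
  pool = (1, 2, 3, 1)
  T5 needs (0, 0, 1, 1) <= (1, 2, 3, 1) -> finishes; pool += (0, 1, 1, 1) = (1, 3, 4, 2)
  T2 needs (1, 1, 4, 2) <= (1, 3, 4, 2) -> finishes; pool += (3, 1, 1, 2) = (4, 4, 5, 4)
  T9 needs (3, 0, 5, 4) <= (4, 4, 5, 4) -> finishes; pool += (1, 0, 3, 3) = (5, 4, 8, 7)
  T1 needs (4, 4, 7, 7) <= (5, 4, 8, 7) -> finishes; pool += (0, 1, 2, 0) = (5, 5, 10, 7)
  T4 needs (4, 2, 1, 7) <= (5, 5, 10, 7) -> finishes; pool += (1, 1, 0, 1) = (6, 6, 10, 8)
(3) The exact count: 2 of the possible complete orderings are safe sequences.


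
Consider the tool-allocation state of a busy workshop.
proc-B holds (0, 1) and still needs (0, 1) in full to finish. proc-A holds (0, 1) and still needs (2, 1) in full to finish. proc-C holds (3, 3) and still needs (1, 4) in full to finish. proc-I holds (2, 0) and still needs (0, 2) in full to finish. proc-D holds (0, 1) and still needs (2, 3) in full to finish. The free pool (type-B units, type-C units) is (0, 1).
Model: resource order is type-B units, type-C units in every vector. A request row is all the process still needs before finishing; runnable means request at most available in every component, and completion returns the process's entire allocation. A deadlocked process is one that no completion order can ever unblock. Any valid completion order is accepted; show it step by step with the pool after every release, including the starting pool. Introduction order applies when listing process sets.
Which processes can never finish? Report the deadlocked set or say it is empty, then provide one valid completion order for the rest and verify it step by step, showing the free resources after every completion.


The deadlocked set is empty.
Key observation: proc-B can run right away; the returned allocation unlocks the remaining processes in turn.
One completion order for the rest: proc-B, proc-I, proc-A, proc-D, proc-C. Walking it through:
  pool = (0, 1)
  proc-B: need (0, 1) fits (0, 1); releases (0, 1), pool now (0, 2)
  proc-I: need (0, 2) fits (0, 2); releases (2, 0), pool now (2, 2)
  proc-A: need (2, 1) fits (2, 2); releases (0, 1), pool now (2, 3)
  proc-D: need (2, 3) fits (2, 3); releases (0, 1), pool now (2, 4)
  proc-C: need (1, 4) fits (2, 4); releases (3, 3), pool now (5, 7)


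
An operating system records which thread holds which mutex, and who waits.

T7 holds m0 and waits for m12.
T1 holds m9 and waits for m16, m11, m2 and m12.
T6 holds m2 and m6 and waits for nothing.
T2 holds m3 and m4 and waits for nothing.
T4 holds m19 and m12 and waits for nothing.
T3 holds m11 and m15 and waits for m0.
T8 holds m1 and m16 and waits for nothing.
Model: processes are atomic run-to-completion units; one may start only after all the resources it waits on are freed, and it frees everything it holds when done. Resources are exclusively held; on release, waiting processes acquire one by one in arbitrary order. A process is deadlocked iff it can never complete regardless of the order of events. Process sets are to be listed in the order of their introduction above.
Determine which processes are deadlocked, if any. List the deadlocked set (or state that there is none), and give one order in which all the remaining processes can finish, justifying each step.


Nothing here is deadlocked.
Key observation: there is no circular wait here — follow any chain and it reaches a process that is free to run now.
A valid finishing order for the others: T6, T8, T4, T7, T3, T1, T2.
Walking it through:
  run T6 (it waits on nothing); releases m2 and m6
  run T8 (it waits on nothing); releases m1 and m16
  run T4 (it waits on nothing); releases m19 and m12
  T7: everything it awaited (m12) is free; runs, freeing m0
  T3: everything it awaited (m0) is free; runs, freeing m11 and m15
  T1: everything it awaited (m16, m11, m2 and m12) is free; runs, freeing m9
  run T2 (it waits on nothing); releases m3 and m4


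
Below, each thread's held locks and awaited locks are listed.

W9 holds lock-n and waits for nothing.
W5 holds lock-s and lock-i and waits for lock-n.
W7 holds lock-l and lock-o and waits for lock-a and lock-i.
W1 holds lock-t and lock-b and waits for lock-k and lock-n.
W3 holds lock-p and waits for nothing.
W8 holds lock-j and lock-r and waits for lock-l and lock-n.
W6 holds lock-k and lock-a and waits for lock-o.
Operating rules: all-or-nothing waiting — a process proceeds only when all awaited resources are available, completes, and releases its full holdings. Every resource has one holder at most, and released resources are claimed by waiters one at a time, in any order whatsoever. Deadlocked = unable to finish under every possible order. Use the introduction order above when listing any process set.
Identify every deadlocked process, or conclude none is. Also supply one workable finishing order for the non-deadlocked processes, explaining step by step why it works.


The deadlocked set is W7, W1, W8 and W6.
Key observation: the loop W7 -> W6 -> W7 blocks itself forever; W1 and W8 wait into the deadlock from upstream.
A valid finishing order for the others: W9, W3, W5.
Step-by-step check:
  W9 waits on nothing -> runs at once and releases lock-n
  W3 waits on nothing -> runs at once and releases lock-p
  run W5 (all its waits — lock-n — are resolved); releases lock-s and lock-i


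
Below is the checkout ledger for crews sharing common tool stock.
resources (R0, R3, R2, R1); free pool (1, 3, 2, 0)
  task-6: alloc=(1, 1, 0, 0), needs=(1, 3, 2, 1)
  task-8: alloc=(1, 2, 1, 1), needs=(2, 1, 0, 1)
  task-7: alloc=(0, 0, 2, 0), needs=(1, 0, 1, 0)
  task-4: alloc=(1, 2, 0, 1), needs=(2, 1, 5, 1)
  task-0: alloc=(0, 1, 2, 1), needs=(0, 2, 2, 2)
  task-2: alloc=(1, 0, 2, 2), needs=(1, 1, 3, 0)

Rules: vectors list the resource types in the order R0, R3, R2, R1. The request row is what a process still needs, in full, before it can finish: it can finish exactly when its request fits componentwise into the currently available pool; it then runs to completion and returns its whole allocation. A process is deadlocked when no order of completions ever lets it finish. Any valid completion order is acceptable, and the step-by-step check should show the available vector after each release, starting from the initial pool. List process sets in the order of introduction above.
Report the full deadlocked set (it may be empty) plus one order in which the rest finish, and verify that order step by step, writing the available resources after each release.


Nothing here is deadlocked.
Key observation: task-7 can run right away; the returned allocation unlocks the remaining processes in turn.
The rest can finish in the order task-7, task-2, task-4, task-6, task-8, task-0. Step-by-step check:
  pool = (1, 3, 2, 0)
  run task-7 (needs (1, 0, 1, 0), free (1, 3, 2, 0)); after release of (0, 0, 2, 0) the pool is (1, 3, 4, 0)
  run task-2 (needs (1, 1, 3, 0), free (1, 3, 4, 0)); after release of (1, 0, 2, 2) the pool is (2, 3, 6, 2)
  run task-4 (needs (2, 1, 5, 1), free (2, 3, 6, 2)); after release of (1, 2, 0, 1) the pool is (3, 5, 6, 3)
  run task-6 (needs (1, 3, 2, 1), free (3, 5, 6, 3)); after release of (1, 1, 0, 0) the pool is (4, 6, 6, 3)
  run task-8 (needs (2, 1, 0, 1), free (4, 6, 6, 3)); after release of (1, 2, 1, 1) the pool is (5, 8, 7, 4)
  run task-0 (needs (0, 2, 2, 2), free (5, 8, 7, 4)); after release of (0, 1, 2, 1) the pool is (5, 9, 9, 5)


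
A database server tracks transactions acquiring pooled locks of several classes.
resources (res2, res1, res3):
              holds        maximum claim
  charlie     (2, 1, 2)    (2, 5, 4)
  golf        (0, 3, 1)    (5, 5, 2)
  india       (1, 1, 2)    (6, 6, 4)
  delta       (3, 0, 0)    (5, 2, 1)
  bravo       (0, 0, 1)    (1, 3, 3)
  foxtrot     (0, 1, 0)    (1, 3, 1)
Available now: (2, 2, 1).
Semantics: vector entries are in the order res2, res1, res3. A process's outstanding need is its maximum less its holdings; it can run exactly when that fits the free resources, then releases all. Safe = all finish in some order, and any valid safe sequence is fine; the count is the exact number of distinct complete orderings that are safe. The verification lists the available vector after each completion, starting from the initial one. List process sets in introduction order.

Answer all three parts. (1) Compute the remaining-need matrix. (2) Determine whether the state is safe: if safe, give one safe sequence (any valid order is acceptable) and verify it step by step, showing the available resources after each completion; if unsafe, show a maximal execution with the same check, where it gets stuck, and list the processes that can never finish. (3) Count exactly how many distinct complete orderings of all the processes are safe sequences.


(1) Outstanding need per process (order res2, res1, res3):
  charlie: (0, 4, 2)
  golf: (5, 2, 1)
  india: (5, 5, 2)
  delta: (2, 2, 1)
  bravo: (1, 3, 2)
  foxtrot: (1, 2, 1)
(2) The state is SAFE; one workable sequence: delta, golf, foxtrot, charlie, india, bravo.
Key observation: reading the order forward, delta is the first process whose need (2, 2, 1) meets the free pool (2, 2, 1) exactly on a resource it requests.
Check, step by step:
  pool = (2, 2, 1)
  delta: need (2, 2, 1) fits (2, 2, 1); releases (3, 0, 0), pool now (5, 2, 1)
  golf: need (5, 2, 1) fits (5, 2, 1); releases (0, 3, 1), pool now (5, 5, 2)
  foxtrot: need (1, 2, 1) fits (5, 5, 2); releases (0, 1, 0), pool now (5, 6, 2)
  charlie: need (0, 4, 2) fits (5, 6, 2); releases (2, 1, 2), pool now (7, 7, 4)
  india: need (5, 5, 2) fits (7, 7, 4); releases (1, 1, 2), pool now (8, 8, 6)
  bravo: need (1, 3, 2) fits (8, 8, 6); releases (0, 0, 1), pool now (8, 8, 7)
(3) The exact count: 36 of the possible complete orderings are safe sequences.


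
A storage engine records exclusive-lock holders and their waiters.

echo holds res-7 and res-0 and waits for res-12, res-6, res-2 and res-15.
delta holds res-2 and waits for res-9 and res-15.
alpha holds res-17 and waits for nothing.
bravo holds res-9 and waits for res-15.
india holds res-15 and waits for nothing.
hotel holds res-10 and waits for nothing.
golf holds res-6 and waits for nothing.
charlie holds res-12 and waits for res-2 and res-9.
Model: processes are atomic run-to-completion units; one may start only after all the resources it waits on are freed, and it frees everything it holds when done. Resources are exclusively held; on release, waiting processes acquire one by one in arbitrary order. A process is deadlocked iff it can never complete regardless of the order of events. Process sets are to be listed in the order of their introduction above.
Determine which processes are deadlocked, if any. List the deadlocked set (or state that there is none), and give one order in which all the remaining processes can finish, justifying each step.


Nothing here is deadlocked.
Key observation: the wait graph is acyclic; completion cascades from the unblocked processes through everyone else.
One completion order for the rest: india, bravo, alpha, golf, delta, charlie, hotel, echo.
Walking it through:
  india: no waits; runs immediately, freeing res-15
  bravo: everything it awaited (res-15) is free; runs, freeing res-9
  alpha: no waits; runs immediately, freeing res-17
  golf: no waits; runs immediately, freeing res-6
  delta: everything it awaited (res-9 and res-15) is free; runs, freeing res-2
  charlie: everything it awaited (res-2 and res-9) is free; runs, freeing res-12
  hotel: no waits; runs immediately, freeing res-10
  echo: everything it awaited (res-12, res-6, res-2 and res-15) is free; runs, freeing res-7 and res-0


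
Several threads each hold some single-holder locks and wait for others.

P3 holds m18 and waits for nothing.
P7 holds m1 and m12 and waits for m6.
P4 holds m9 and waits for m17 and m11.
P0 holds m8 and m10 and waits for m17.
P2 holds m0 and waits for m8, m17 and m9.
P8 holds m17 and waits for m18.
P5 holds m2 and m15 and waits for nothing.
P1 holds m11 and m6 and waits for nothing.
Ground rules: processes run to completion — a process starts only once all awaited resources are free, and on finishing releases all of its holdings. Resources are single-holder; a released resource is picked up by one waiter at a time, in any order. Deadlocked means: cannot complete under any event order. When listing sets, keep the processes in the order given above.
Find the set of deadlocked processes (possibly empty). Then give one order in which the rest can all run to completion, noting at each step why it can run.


Nothing here is deadlocked.
Key observation: no waiting chain loops back on itself — every chain ends at a process that waits on nothing, so everyone eventually runs.
The rest can finish in the order P1, P5, P7, P3, P8, P0, P4, P2.
Walking it through:
  run P1 (it waits on nothing); releases m11 and m6
  run P5 (it waits on nothing); releases m2 and m15
  P7 waits on m6 — all released -> runs and releases m1 and m12
  run P3 (it waits on nothing); releases m18
  P8 waits on m18 — all released -> runs and releases m17
  P0 waits on m17 — all released -> runs and releases m8 and m10
  P4 waits on m17 and m11 — all released -> runs and releases m9
  P2 waits on m8, m17 and m9 — all released -> runs and releases m0


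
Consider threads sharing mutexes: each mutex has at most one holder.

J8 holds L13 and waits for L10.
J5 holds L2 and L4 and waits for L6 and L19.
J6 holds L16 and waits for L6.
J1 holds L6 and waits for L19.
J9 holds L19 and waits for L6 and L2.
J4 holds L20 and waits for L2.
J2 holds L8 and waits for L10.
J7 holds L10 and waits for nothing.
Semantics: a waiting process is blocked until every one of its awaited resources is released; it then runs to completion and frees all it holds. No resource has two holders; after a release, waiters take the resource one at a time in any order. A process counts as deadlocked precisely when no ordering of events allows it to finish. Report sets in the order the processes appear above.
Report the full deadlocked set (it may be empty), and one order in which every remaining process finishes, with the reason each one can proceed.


The deadlocked set is J5, J6, J1, J9 and J4.
Key observation: nobody on the ring J5 -> J1 -> J9 -> J5 can start until another member finishes, which never happens; J6 and J4 wait into the deadlock from upstream.
A valid finishing order for the others: J7, J2, J8.
Check, step by step:
  J7 waits on nothing -> runs at once and releases L10
  J2: everything it awaited (L10) is free; runs, freeing L8
  J8: everything it awaited (L10) is free; runs, freeing L13


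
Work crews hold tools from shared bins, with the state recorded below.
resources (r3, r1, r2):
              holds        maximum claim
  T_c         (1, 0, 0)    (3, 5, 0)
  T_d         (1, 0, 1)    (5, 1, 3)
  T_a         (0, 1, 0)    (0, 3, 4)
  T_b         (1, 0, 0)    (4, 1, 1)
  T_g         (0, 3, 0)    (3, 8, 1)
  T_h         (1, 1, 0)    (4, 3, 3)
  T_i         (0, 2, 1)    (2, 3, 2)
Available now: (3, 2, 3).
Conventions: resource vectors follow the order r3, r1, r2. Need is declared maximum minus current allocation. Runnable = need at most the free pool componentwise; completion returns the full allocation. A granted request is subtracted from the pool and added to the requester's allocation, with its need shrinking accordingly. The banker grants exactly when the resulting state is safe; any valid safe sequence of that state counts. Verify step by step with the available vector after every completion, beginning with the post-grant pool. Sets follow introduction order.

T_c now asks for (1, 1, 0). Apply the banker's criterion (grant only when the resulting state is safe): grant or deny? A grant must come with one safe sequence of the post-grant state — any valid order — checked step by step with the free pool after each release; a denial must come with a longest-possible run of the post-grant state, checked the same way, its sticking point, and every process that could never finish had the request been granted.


GRANT — the state after the grant stays safe, e.g. via T_i, T_a, T_c, T_h, T_g, T_b, T_d.
Key observation: with (2, 1, 3) left after the transfer, T_i can run at once — the state stays safe.
Verifying the post-grant state step by step:
  pool = (2, 1, 3)
  T_i: need (2, 1, 1) fits (2, 1, 3); releases (0, 2, 1), pool now (2, 3, 4)
  T_a: need (0, 2, 4) fits (2, 3, 4); releases (0, 1, 0), pool now (2, 4, 4)
  T_c: need (1, 4, 0) fits (2, 4, 4); releases (2, 1, 0), pool now (4, 5, 4)
  T_h: need (3, 2, 3) fits (4, 5, 4); releases (1, 1, 0), pool now (5, 6, 4)
  T_g: need (3, 5, 1) fits (5, 6, 4); releases (0, 3, 0), pool now (5, 9, 4)
  T_b: need (3, 1, 1) fits (5, 9, 4); releases (1, 0, 0), pool now (6, 9, 4)
  T_d: need (4, 1, 2) fits (6, 9, 4); releases (1, 0, 1), pool now (7, 9, 5)


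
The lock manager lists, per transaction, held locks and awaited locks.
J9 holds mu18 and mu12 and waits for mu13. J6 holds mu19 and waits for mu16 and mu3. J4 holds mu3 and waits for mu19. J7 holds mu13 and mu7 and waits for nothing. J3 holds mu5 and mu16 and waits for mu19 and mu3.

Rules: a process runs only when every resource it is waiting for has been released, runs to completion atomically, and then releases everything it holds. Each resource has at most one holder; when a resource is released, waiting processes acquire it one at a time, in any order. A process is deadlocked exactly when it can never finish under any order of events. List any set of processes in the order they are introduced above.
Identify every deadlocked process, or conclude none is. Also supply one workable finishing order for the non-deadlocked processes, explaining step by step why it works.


The deadlocked set is J6, J4 and J3.
Key observation: along J6 -> J4 -> J6, each member waits on what the next one holds — a deadlock; J3 is caught in further circular waits.
The rest can finish in the order J7, J9.
Step-by-step check:
  J7 waits on nothing -> runs at once and releases mu13 and mu7
  J9: everything it awaited (mu13) is free; runs, freeing mu18 and mu12


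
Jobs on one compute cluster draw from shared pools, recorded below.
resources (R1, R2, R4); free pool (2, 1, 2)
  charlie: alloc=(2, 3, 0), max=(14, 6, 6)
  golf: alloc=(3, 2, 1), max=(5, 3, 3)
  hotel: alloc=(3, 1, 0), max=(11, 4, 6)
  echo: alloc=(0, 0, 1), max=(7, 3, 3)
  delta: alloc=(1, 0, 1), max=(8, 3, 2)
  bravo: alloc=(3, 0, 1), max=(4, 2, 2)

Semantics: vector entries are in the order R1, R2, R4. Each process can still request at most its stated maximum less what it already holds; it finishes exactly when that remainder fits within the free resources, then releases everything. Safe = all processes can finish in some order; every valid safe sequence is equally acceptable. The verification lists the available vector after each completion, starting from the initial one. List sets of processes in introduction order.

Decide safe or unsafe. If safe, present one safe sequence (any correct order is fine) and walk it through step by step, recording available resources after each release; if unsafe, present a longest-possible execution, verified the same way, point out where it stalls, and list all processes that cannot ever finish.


SAFE, for example via the order golf, bravo, echo, delta, hotel, charlie.
Key observation: reading the order forward, golf is the first process whose need (2, 1, 2) meets the free pool (2, 1, 2) exactly on a resource it requests.
Walking it through:
  pool = (2, 1, 2)
  run golf (needs (2, 1, 2), free (2, 1, 2)); after release of (3, 2, 1) the pool is (5, 3, 3)
  run bravo (needs (1, 2, 1), free (5, 3, 3)); after release of (3, 0, 1) the pool is (8, 3, 4)
  run echo (needs (7, 3, 2), free (8, 3, 4)); after release of (0, 0, 1) the pool is (8, 3, 5)
  run delta (needs (7, 3, 1), free (8, 3, 5)); after release of (1, 0, 1) the pool is (9, 3, 6)
  run hotel (needs (8, 3, 6), free (9, 3, 6)); after release of (3, 1, 0) the pool is (12, 4, 6)
  run charlie (needs (12, 3, 6), free (12, 4, 6)); after release of (2, 3, 0) the pool is (14, 7, 6)


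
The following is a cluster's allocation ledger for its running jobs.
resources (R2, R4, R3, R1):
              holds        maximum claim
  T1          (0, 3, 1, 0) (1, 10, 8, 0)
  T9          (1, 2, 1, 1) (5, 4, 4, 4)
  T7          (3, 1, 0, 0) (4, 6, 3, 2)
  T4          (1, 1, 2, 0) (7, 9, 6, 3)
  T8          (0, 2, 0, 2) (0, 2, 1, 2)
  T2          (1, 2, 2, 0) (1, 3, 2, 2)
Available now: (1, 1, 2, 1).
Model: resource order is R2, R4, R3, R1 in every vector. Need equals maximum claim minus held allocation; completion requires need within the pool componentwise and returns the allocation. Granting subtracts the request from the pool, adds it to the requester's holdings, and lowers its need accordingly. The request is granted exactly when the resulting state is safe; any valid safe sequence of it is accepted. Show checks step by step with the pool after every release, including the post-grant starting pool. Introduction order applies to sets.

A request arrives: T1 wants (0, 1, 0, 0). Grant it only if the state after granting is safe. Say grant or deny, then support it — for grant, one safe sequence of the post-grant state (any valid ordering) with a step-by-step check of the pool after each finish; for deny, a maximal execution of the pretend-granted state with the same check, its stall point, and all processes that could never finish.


DENY. Granting would leave the state unsafe.
Key observation: after T8, T2 the pool peaks at (2, 4, 4, 3), and each blocked process is short somewhere: T1 on R4, R3; T9 on R2; T7 on R4; T4 on R2, R4.
Pretend the grant happened; the run T8, T2 goes as far as possible. Check, step by step:
  pool = (1, 0, 2, 1)
  T8: need (0, 0, 1, 0) fits (1, 0, 2, 1); releases (0, 2, 0, 2), pool now (1, 2, 2, 3)
  T2: need (0, 1, 0, 2) fits (1, 2, 2, 3); releases (1, 2, 2, 0), pool now (2, 4, 4, 3)
  blocked: T1 wants (1, 6, 7, 0), pool (2, 4, 4, 3) — not enough R4 and R3
  blocked: T9 wants (4, 2, 3, 3), pool (2, 4, 4, 3) — not enough R2
  blocked: T7 wants (1, 5, 3, 2), pool (2, 4, 4, 3) — not enough R4
  blocked: T4 wants (6, 8, 4, 3), pool (2, 4, 4, 3) — not enough R2 and R4
Post-grant, the permanently blocked set is T1, T9, T7 and T4.


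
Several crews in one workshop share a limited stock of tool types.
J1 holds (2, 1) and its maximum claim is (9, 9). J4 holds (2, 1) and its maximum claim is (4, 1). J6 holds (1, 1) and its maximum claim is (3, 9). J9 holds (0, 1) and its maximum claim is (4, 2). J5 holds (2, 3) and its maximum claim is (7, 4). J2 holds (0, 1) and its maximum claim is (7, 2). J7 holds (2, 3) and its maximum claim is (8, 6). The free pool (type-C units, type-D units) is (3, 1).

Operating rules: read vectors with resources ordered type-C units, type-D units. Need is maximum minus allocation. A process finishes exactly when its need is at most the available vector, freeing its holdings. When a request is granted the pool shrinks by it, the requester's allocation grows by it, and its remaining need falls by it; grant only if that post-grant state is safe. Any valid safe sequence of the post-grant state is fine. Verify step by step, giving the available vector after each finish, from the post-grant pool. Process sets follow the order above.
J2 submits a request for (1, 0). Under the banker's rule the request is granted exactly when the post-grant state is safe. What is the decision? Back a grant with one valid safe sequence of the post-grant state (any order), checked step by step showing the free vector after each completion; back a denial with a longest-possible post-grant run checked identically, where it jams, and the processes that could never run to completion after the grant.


DENY — the pretend-granted state is unsafe.
Key observation: after J4, J9 the pool peaks at (4, 3), and each blocked process is short somewhere: J1 on type-C units, type-D units; J6 on type-D units; J5 on type-C units; J2 on type-C units; J7 on type-C units.
On the post-grant state, J4, J9 is a maximal run — nothing extends it. Check, step by step:
  pool = (2, 1)
  run J4 (needs (2, 0), free (2, 1)); after release of (2, 1) the pool is (4, 2)
  run J9 (needs (4, 1), free (4, 2)); after release of (0, 1) the pool is (4, 3)
  blocked: J1 wants (7, 8), pool (4, 3) — not enough type-C units and type-D units
  blocked: J6 wants (2, 8), pool (4, 3) — not enough type-D units
  blocked: J5 wants (5, 1), pool (4, 3) — not enough type-C units
  blocked: J2 wants (6, 1), pool (4, 3) — not enough type-C units
  blocked: J7 wants (6, 3), pool (4, 3) — not enough type-C units
Processes that could never finish after the grant: J1, J6, J5, J2 and J7.


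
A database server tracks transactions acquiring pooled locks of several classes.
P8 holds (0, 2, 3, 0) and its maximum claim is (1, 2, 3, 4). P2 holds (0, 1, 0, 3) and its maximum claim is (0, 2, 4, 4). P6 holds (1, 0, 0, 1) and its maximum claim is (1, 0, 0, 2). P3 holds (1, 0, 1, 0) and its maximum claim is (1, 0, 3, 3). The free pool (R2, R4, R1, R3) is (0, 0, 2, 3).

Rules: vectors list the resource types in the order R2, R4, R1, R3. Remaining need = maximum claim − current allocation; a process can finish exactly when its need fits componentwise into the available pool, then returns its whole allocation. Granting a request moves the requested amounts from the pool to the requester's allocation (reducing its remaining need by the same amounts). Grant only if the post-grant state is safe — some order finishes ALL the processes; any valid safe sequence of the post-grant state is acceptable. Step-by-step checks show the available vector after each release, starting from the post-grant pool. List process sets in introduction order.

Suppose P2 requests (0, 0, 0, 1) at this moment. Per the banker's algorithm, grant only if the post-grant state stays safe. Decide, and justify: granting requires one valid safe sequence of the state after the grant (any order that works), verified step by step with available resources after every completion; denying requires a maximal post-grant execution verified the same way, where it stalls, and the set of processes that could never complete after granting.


DENY: after the grant no complete ordering would exist.
Key observation: after P6, P3 the pool peaks at (2, 0, 3, 3), and each blocked process is short somewhere: P8 on R3; P2 on R4, R1.
Pretend the grant happened; the run P6, P3 goes as far as possible. Verifying each step:
  pool = (0, 0, 2, 2)
  run P6 (needs (0, 0, 0, 1), free (0, 0, 2, 2)); after release of (1, 0, 0, 1) the pool is (1, 0, 2, 3)
  run P3 (needs (0, 0, 2, 3), free (1, 0, 2, 3)); after release of (1, 0, 1, 0) the pool is (2, 0, 3, 3)
  P8 still needs (1, 0, 0, 4) but only (2, 0, 3, 3) is free — short on R3
  P2 still needs (0, 1, 4, 0) but only (2, 0, 3, 3) is free — short on R4 and R1
Post-grant, the permanently blocked set is P8 and P2.


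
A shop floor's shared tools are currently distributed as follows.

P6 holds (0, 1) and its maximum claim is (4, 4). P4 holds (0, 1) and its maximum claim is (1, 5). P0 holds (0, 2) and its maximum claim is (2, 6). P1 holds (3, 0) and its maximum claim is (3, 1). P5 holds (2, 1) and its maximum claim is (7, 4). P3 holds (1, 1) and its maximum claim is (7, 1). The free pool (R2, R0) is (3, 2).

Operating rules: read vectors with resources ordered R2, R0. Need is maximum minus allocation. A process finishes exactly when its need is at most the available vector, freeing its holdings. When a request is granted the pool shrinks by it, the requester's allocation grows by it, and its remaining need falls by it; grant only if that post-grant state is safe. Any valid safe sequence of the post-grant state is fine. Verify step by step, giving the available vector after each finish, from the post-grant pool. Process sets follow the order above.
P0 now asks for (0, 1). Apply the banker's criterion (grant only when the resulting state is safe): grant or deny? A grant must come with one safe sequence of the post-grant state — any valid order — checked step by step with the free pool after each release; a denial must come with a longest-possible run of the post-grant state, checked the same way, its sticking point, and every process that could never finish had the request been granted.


DENY: after the grant no complete ordering would exist.
Key observation: R0 is the bottleneck — with P1, P3 done the pool holds (7, 2), short of every remaining need.
After a pretend grant, a maximal execution: P1, P3 — then nothing else fits. Verifying each step:
  pool = (3, 1)
  run P1 (needs (0, 1), free (3, 1)); after release of (3, 0) the pool is (6, 1)
  run P3 (needs (6, 0), free (6, 1)); after release of (1, 1) the pool is (7, 2)
  blocked: P6 wants (4, 3), pool (7, 2) — not enough R0
  blocked: P4 wants (1, 4), pool (7, 2) — not enough R0
  blocked: P0 wants (2, 3), pool (7, 2) — not enough R0
  blocked: P5 wants (5, 3), pool (7, 2) — not enough R0
Processes that could never finish after the grant: P6, P4, P0 and P5.


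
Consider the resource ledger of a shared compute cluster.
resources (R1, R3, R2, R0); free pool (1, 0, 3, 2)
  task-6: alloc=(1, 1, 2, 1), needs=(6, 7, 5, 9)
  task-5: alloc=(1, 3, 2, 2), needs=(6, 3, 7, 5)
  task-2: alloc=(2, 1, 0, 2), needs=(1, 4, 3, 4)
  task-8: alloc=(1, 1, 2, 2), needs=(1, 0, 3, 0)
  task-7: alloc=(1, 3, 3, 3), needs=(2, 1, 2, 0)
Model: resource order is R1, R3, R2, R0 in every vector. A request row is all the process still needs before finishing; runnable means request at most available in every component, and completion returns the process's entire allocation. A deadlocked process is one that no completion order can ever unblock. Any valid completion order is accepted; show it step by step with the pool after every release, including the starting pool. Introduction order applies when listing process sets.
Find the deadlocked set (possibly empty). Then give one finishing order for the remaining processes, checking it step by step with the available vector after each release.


Deadlocked: task-6 and task-5.
Key observation: the wall is R1: completing task-8, task-7, task-2 brings the pool only to (5, 5, 8, 9), and all the rest need more.
One completion order for the rest: task-8, task-7, task-2. Step-by-step check:
  pool = (1, 0, 3, 2)
  run task-8 (needs (1, 0, 3, 0), free (1, 0, 3, 2)); after release of (1, 1, 2, 2) the pool is (2, 1, 5, 4)
  run task-7 (needs (2, 1, 2, 0), free (2, 1, 5, 4)); after release of (1, 3, 3, 3) the pool is (3, 4, 8, 7)
  run task-2 (needs (1, 4, 3, 4), free (3, 4, 8, 7)); after release of (2, 1, 0, 2) the pool is (5, 5, 8, 9)
None of the blocked processes ever fits:
  blocked: task-6 wants (6, 7, 5, 9), pool (5, 5, 8, 9) — not enough R1 and R3
  blocked: task-5 wants (6, 3, 7, 5), pool (5, 5, 8, 9) — not enough R1


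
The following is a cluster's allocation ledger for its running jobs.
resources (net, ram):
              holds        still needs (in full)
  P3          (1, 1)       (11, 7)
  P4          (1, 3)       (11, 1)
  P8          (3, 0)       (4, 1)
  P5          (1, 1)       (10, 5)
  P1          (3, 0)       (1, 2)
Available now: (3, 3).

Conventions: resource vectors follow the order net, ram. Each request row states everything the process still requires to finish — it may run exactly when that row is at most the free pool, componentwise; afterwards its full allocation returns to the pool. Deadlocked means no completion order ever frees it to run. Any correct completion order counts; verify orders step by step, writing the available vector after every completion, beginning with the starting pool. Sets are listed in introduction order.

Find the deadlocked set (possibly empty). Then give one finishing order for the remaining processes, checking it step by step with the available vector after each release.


Deadlocked set: P3, P4 and P5.
Key observation: the pool after P1, P8 is (9, 3); every surviving request exceeds it in net, so progress ends there.
One completion order for the rest: P1, P8. Check, step by step:
  pool = (3, 3)
  P1: need (1, 2) fits (3, 3); releases (3, 0), pool now (6, 3)
  P8: need (4, 1) fits (6, 3); releases (3, 0), pool now (9, 3)
The blocked processes can never fit:
  blocked: P3 wants (11, 7), pool (9, 3) — not enough net and ram
  blocked: P4 wants (11, 1), pool (9, 3) — not enough net
  blocked: P5 wants (10, 5), pool (9, 3) — not enough net and ram


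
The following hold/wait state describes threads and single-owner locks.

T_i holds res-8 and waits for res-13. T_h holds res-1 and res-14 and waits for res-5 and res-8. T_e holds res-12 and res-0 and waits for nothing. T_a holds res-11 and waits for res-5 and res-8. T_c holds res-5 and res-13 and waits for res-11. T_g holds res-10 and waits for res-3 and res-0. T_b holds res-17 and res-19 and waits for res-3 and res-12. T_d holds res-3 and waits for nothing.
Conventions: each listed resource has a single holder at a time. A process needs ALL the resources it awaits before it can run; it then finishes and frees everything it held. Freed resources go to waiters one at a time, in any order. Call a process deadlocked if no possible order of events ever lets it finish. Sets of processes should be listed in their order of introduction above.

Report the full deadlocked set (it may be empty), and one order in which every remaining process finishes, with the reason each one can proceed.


The deadlocked set is T_i, T_h, T_a and T_c.
Key observation: the loop T_i -> T_c -> T_a -> T_i blocks itself forever; T_h waits into the deadlock from upstream.
A valid finishing order for the others: T_e, T_d, T_g, T_b.
Step-by-step check:
  run T_e (it waits on nothing); releases res-12 and res-0
  run T_d (it waits on nothing); releases res-3
  T_g waits on res-3 and res-0 — all released -> runs and releases res-10
  T_b waits on res-3 and res-12 — all released -> runs and releases res-17 and res-19
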